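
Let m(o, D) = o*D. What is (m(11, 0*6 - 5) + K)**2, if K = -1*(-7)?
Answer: 2304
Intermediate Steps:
K = 7
m(o, D) = D*o
(m(11, 0*6 - 5) + K)**2 = ((0*6 - 5)*11 + 7)**2 = ((0 - 5)*11 + 7)**2 = (-5*11 + 7)**2 = (-55 + 7)**2 = (-48)**2 = 2304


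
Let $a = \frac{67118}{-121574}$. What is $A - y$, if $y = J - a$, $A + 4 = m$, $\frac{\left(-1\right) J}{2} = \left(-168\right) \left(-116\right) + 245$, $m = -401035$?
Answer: $- \frac{21978971510}{60787} \approx -3.6157 \cdot 10^{5}$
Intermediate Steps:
$a = - \frac{33559}{60787}$ ($a = 67118 \left(- \frac{1}{121574}\right) = - \frac{33559}{60787} \approx -0.55208$)
$J = -39466$ ($J = - 2 \left(\left(-168\right) \left(-116\right) + 245\right) = - 2 \left(19488 + 245\right) = \left(-2\right) 19733 = -39466$)
$A = -401039$ ($A = -4 - 401035 = -401039$)
$y = - \frac{2398986183}{60787}$ ($y = -39466 - - \frac{33559}{60787} = -39466 + \frac{33559}{60787} = - \frac{2398986183}{60787} \approx -39465.0$)
$A - y = -401039 - - \frac{2398986183}{60787} = -401039 + \frac{2398986183}{60787} = - \frac{21978971510}{60787}$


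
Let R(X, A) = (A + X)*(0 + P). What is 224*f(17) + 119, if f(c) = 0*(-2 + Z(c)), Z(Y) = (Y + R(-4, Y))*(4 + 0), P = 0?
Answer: 119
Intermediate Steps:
R(X, A) = 0 (R(X, A) = (A + X)*(0 + 0) = (A + X)*0 = 0)
Z(Y) = 4*Y (Z(Y) = (Y + 0)*(4 + 0) = Y*4 = 4*Y)
f(c) = 0 (f(c) = 0*(-2 + 4*c) = 0)
224*f(17) + 119 = 224*0 + 119 = 0 + 119 = 119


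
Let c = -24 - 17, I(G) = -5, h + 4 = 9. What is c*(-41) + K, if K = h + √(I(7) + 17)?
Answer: 1686 + 2*√3 ≈ 1689.5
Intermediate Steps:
h = 5 (h = -4 + 9 = 5)
c = -41
K = 5 + 2*√3 (K = 5 + √(-5 + 17) = 5 + √12 = 5 + 2*√3 ≈ 8.4641)
c*(-41) + K = -41*(-41) + (5 + 2*√3) = 1681 + (5 + 2*√3) = 1686 + 2*√3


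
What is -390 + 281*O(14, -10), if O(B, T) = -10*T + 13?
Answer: 31363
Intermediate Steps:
O(B, T) = 13 - 10*T
-390 + 281*O(14, -10) = -390 + 281*(13 - 10*(-10)) = -390 + 281*(13 + 100) = -390 + 281*113 = -390 + 31753 = 31363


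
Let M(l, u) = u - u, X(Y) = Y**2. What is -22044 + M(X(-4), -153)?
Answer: -22044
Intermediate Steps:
M(l, u) = 0
-22044 + M(X(-4), -153) = -22044 + 0 = -22044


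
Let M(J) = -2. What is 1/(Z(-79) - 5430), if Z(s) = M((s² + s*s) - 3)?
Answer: -1/5432 ≈ -0.00018409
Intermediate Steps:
Z(s) = -2
1/(Z(-79) - 5430) = 1/(-2 - 5430) = 1/(-5432) = -1/5432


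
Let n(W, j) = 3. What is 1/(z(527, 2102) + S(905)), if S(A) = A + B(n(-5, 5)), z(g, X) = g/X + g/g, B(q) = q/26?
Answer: 13663/12383680 ≈ 0.0011033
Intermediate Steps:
B(q) = q/26 (B(q) = q*(1/26) = q/26)
z(g, X) = 1 + g/X (z(g, X) = g/X + 1 = 1 + g/X)
S(A) = 3/26 + A (S(A) = A + (1/26)*3 = A + 3/26 = 3/26 + A)
1/(z(527, 2102) + S(905)) = 1/((2102 + 527)/2102 + (3/26 + 905)) = 1/((1/2102)*2629 + 23533/26) = 1/(2629/2102 + 23533/26) = 1/(12383680/13663) = 13663/12383680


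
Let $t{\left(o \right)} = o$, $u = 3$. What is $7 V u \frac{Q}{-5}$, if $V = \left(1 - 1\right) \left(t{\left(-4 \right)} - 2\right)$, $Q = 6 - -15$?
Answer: $0$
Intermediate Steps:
$Q = 21$ ($Q = 6 + 15 = 21$)
$V = 0$ ($V = \left(1 - 1\right) \left(-4 - 2\right) = 0 \left(-6\right) = 0$)
$7 V u \frac{Q}{-5} = 7 \cdot 0 \cdot 3 \frac{21}{-5} = 0 \cdot 3 \cdot 21 \left(- \frac{1}{5}\right) = 0 \cdot 3 \left(- \frac{21}{5}\right) = 0 \left(- \frac{63}{5}\right) = 0$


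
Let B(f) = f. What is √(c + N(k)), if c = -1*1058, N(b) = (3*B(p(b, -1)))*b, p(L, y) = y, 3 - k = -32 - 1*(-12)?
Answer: 7*I*√23 ≈ 33.571*I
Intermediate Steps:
k = 23 (k = 3 - (-32 - 1*(-12)) = 3 - (-32 + 12) = 3 - 1*(-20) = 3 + 20 = 23)
N(b) = -3*b (N(b) = (3*(-1))*b = -3*b)
c = -1058
√(c + N(k)) = √(-1058 - 3*23) = √(-1058 - 69) = √(-1127) = 7*I*√23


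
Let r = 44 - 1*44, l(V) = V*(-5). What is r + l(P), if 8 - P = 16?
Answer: 40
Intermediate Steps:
P = -8 (P = 8 - 1*16 = 8 - 16 = -8)
l(V) = -5*V
r = 0 (r = 44 - 44 = 0)
r + l(P) = 0 - 5*(-8) = 0 + 40 = 40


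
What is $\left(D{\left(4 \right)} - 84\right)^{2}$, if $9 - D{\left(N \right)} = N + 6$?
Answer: $7225$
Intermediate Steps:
$D{\left(N \right)} = 3 - N$ ($D{\left(N \right)} = 9 - \left(N + 6\right) = 9 - \left(6 + N\right) = 3 - N$)
$\left(D{\left(4 \right)} - 84\right)^{2} = \left(\left(3 - 4\right) - 84\right)^{2} = \left(-1 - 84\right)^{2} = \left(-85\right)^{2} = 7225$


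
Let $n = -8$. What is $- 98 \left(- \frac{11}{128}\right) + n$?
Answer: $\frac{27}{64} \approx 0.42188$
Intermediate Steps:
$- 98 \left(- \frac{11}{128}\right) + n = - 98 \left(- \frac{11}{128}\right) - 8 = - 98 \left(\left(-11\right) \frac{1}{128}\right) - 8 = \left(-98\right) \left(- \frac{11}{128}\right) - 8 = \frac{539}{64} - 8 = \frac{27}{64}$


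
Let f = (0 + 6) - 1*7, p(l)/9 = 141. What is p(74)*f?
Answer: -1269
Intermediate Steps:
p(l) = 1269 (p(l) = 9*141 = 1269)
f = -1 (f = 6 - 7 = -1)
p(74)*f = 1269*(-1) = -1269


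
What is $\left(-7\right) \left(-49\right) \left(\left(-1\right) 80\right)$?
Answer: $-27440$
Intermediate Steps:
$\left(-7\right) \left(-49\right) \left(\left(-1\right) 80\right) = 343 \left(-80\right) = -27440$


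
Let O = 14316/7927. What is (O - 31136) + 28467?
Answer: -21142847/7927 ≈ -2667.2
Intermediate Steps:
O = 14316/7927 (O = 14316*(1/7927) = 14316/7927 ≈ 1.8060)
(O - 31136) + 28467 = (14316/7927 - 31136) + 28467 = -246800756/7927 + 28467 = -21142847/7927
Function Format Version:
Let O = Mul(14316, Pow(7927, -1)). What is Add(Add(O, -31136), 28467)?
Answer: Rational(-21142847, 7927) ≈ -2667.2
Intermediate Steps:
O = Rational(14316, 7927) (O = Mul(14316, Rational(1, 7927)) = Rational(14316, 7927) ≈ 1.8060)
Add(Add(O, -31136), 28467) = Add(Add(Rational(14316, 7927), -31136), 28467) = Add(Rational(-246800756, 7927), 28467) = Rational(-21142847, 7927)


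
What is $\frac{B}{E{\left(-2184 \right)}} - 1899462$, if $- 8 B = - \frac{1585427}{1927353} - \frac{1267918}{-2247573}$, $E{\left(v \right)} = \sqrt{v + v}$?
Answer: $-1899462 - \frac{373212452539 i \sqrt{273}}{12614395435151328} \approx -1.8995 \cdot 10^{6} - 0.00048884 i$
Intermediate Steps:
$E{\left(v \right)} = \sqrt{2} \sqrt{v}$ ($E{\left(v \right)} = \sqrt{2 v} = \sqrt{2} \sqrt{v}$)
$B = \frac{373212452539}{11551644171384}$ ($B = - \frac{- \frac{1585427}{1927353} - \frac{1267918}{-2247573}}{8} = - \frac{\left(-1585427\right) \frac{1}{1927353} - - \frac{1267918}{2247573}}{8} = - \frac{- \frac{1585427}{1927353} + \frac{1267918}{2247573}}{8} = \left(- \frac{1}{8}\right) \left(- \frac{373212452539}{1443955521423}\right) = \frac{373212452539}{11551644171384} \approx 0.032308$)
$\frac{B}{E{\left(-2184 \right)}} - 1899462 = \frac{373212452539}{11551644171384 \sqrt{2} \sqrt{-2184}} - 1899462 = \frac{373212452539}{11551644171384 \sqrt{2} \cdot 2 i \sqrt{546}} - 1899462 = \frac{373212452539}{11551644171384 \cdot 4 i \sqrt{273}} - 1899462 = \frac{373212452539 \left(- \frac{i \sqrt{273}}{1092}\right)}{11551644171384} - 1899462 = - \frac{373212452539 i \sqrt{273}}{12614395435151328} - 1899462 = -1899462 - \frac{373212452539 i \sqrt{273}}{12614395435151328}$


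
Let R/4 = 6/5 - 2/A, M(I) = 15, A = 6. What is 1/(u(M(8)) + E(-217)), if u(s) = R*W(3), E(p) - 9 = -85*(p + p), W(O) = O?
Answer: 5/184547 ≈ 2.7093e-5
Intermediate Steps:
R = 52/15 (R = 4*(6/5 - 2/6) = 4*(6*(1/5) - 2*1/6) = 4*(6/5 - 1/3) = 4*(13/15) = 52/15 ≈ 3.4667)
E(p) = 9 - 170*p (E(p) = 9 - 85*(p + p) = 9 - 170*p)
u(s) = 52/5 (u(s) = (52/15)*3 = 52/5)
1/(u(M(8)) + E(-217)) = 1/(52/5 + (9 - 170*(-217))) = 1/(52/5 + (9 + 36890)) = 1/(52/5 + 36899) = 1/(184547/5) = 5/184547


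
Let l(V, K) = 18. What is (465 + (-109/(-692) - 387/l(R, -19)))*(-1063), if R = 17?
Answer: -326352693/692 ≈ -4.7161e+5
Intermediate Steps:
(465 + (-109/(-692) - 387/l(R, -19)))*(-1063) = (465 + (-109/(-692) - 387/18))*(-1063) = (465 + (-109*(-1/692) - 387*1/18))*(-1063) = (465 + (109/692 - 43/2))*(-1063) = (465 - 14769/692)*(-1063) = (307011/692)*(-1063) = -326352693/692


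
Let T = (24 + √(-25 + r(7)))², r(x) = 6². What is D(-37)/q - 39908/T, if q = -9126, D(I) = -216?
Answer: -3957716424/53949025 + 1915584*√11/319225 ≈ -53.458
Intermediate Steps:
r(x) = 36
T = (24 + √11)² (T = (24 + √(-25 + 36))² = (24 + √11)² ≈ 746.20)
D(-37)/q - 39908/T = -216/(-9126) - 39908/(24 + √11)² = -216*(-1/9126) - 39908/(24 + √11)² = 4/169 - 39908/(24 + √11)²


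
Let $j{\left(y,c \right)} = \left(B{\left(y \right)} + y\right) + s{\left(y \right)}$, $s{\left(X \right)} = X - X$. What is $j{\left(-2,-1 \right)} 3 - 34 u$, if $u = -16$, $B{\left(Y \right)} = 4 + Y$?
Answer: $544$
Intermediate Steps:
$s{\left(X \right)} = 0$
$j{\left(y,c \right)} = 4 + 2 y$ ($j{\left(y,c \right)} = \left(\left(4 + y\right) + y\right) + 0 = \left(4 + 2 y\right) + 0 = 4 + 2 y$)
$j{\left(-2,-1 \right)} 3 - 34 u = \left(4 + 2 \left(-2\right)\right) 3 - -544 = \left(4 - 4\right) 3 + 544 = 0 \cdot 3 + 544 = 0 + 544 = 544$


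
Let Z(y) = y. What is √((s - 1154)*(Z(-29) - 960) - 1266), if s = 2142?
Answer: I*√978398 ≈ 989.14*I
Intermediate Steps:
√((s - 1154)*(Z(-29) - 960) - 1266) = √((2142 - 1154)*(-29 - 960) - 1266) = √(988*(-989) - 1266) = √(-977132 - 1266) = √(-978398) = I*√978398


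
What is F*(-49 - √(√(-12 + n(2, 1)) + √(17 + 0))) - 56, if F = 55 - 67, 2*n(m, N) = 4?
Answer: 532 + 12*√(√17 + I*√10) ≈ 557.9 + 8.7897*I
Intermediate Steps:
n(m, N) = 2 (n(m, N) = (½)*4 = 2)
F = -12
F*(-49 - √(√(-12 + n(2, 1)) + √(17 + 0))) - 56 = -12*(-49 - √(√(-12 + 2) + √(17 + 0))) - 56 = -12*(-49 - √(√(-10) + √17)) - 56 = -12*(-49 - √(I*√10 + √17)) - 56 = -12*(-49 - √(√17 + I*√10)) - 56 = (588 + 12*√(√17 + I*√10)) - 56 = 532 + 12*√(√17 + I*√10)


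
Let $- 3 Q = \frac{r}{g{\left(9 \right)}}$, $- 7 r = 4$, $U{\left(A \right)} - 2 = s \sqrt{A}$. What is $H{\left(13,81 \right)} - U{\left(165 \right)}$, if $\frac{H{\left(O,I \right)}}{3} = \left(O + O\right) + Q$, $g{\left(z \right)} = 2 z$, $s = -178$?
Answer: $\frac{4790}{63} + 178 \sqrt{165} \approx 2362.5$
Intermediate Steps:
$U{\left(A \right)} = 2 - 178 \sqrt{A}$
$r = - \frac{4}{7}$ ($r = \left(- \frac{1}{7}\right) 4 = - \frac{4}{7} \approx -0.57143$)
$Q = \frac{2}{189}$ ($Q = - \frac{\left(- \frac{4}{7}\right) \frac{1}{2 \cdot 9}}{3} = - \frac{\left(- \frac{4}{7}\right) \frac{1}{18}}{3} = \left(- \frac{1}{3}\right) \left(- \frac{2}{63}\right) = \frac{2}{189} \approx 0.010582$)
$H{\left(O,I \right)} = \frac{2}{63} + 6 O$ ($H{\left(O,I \right)} = 3 \left(\left(O + O\right) + \frac{2}{189}\right) = 3 \left(2 O + \frac{2}{189}\right) = 3 \left(\frac{2}{189} + 2 O\right) = \frac{2}{63} + 6 O$)
$H{\left(13,81 \right)} - U{\left(165 \right)} = \left(\frac{2}{63} + 6 \cdot 13\right) - \left(2 - 178 \sqrt{165}\right) = \left(\frac{2}{63} + 78\right) - \left(2 - 178 \sqrt{165}\right) = \frac{4916}{63} - \left(2 - 178 \sqrt{165}\right) = \frac{4790}{63} + 178 \sqrt{165}$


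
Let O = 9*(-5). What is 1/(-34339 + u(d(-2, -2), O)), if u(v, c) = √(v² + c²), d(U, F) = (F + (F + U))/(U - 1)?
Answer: -34339/1179164892 - √2029/1179164892 ≈ -2.9160e-5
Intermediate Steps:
O = -45
d(U, F) = (U + 2*F)/(-1 + U)
u(v, c) = √(c² + v²)
1/(-34339 + u(d(-2, -2), O)) = 1/(-34339 + √((-45)² + ((-2 + 2*(-2))/(-1 - 2))²)) = 1/(-34339 + √(2025 + ((-2 - 4)/(-3))²)) = 1/(-34339 + √(2025 + (-⅓*(-6))²)) = 1/(-34339 + √(2025 + 2²)) = 1/(-34339 + √(2025 + 4)) = 1/(-34339 + √2029)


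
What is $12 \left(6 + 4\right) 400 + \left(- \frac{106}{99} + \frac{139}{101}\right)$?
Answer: $\frac{479955055}{9999} \approx 48000.0$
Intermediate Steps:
$12 \left(6 + 4\right) 400 + \left(- \frac{106}{99} + \frac{139}{101}\right) = 12 \cdot 10 \cdot 400 + \left(\left(-106\right) \frac{1}{99} + 139 \cdot \frac{1}{101}\right) = 120 \cdot 400 + \left(- \frac{106}{99} + \frac{139}{101}\right) = 48000 + \frac{3055}{9999} = \frac{479955055}{9999}$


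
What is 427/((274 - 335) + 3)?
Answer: -427/58 ≈ -7.3621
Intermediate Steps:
427/((274 - 335) + 3) = 427/(-61 + 3) = 427/(-58) = 427*(-1/58) = -427/58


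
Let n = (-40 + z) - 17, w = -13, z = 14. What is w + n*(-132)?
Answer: 5663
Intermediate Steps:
n = -43 (n = (-40 + 14) - 17 = -26 - 17 = -43)
w + n*(-132) = -13 - 43*(-132) = -13 + 5676 = 5663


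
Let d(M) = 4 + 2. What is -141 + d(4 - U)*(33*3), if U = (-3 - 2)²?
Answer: 453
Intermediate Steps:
U = 25 (U = (-5)² = 25)
d(M) = 6
-141 + d(4 - U)*(33*3) = -141 + 6*(33*3) = -141 + 6*99 = -141 + 594 = 453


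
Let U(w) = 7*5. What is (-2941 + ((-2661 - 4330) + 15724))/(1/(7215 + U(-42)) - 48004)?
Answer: -41992000/348028999 ≈ -0.12066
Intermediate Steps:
U(w) = 35
(-2941 + ((-2661 - 4330) + 15724))/(1/(7215 + U(-42)) - 48004) = (-2941 + ((-2661 - 4330) + 15724))/(1/(7215 + 35) - 48004) = (-2941 + (-6991 + 15724))/(1/7250 - 48004) = (-2941 + 8733)/(1/7250 - 48004) = 5792/(-348028999/7250) = 5792*(-7250/348028999) = -41992000/348028999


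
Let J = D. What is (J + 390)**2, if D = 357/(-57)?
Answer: 53158681/361 ≈ 1.4725e+5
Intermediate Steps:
D = -119/19 (D = 357*(-1/57) = -119/19 ≈ -6.2632)
J = -119/19 ≈ -6.2632
(J + 390)**2 = (-119/19 + 390)**2 = (7291/19)**2 = 53158681/361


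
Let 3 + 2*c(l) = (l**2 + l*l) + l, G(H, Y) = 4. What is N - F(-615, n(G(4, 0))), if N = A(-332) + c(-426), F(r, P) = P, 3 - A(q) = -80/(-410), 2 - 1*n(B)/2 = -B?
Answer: 14862689/82 ≈ 1.8125e+5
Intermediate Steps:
c(l) = -3/2 + l**2 + l/2 (c(l) = -3/2 + ((l**2 + l*l) + l)/2 = -3/2 + ((l**2 + l**2) + l)/2 = -3/2 + (2*l**2 + l)/2 = -3/2 + (l + 2*l**2)/2 = -3/2 + (l**2 + l/2) = -3/2 + l**2 + l/2)
n(B) = 4 + 2*B (n(B) = 4 - (-2)*B = 4 + 2*B)
A(q) = 115/41 (A(q) = 3 - (-80)/(-410) = 3 - (-80)*(-1)/410 = 3 - 1*8/41 = 3 - 8/41 = 115/41)
N = 14863673/82 (N = 115/41 + (-3/2 + (-426)**2 + (1/2)*(-426)) = 115/41 + (-3/2 + 181476 - 213) = 115/41 + 362523/2 = 14863673/82 ≈ 1.8126e+5)
N - F(-615, n(G(4, 0))) = 14863673/82 - (4 + 2*4) = 14863673/82 - (4 + 8) = 14863673/82 - 1*12 = 14863673/82 - 12 = 14862689/82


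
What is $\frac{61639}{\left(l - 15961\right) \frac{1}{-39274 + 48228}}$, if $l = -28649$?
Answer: $- \frac{275957803}{22305} \approx -12372.0$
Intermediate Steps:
$\frac{61639}{\left(l - 15961\right) \frac{1}{-39274 + 48228}} = \frac{61639}{\left(-28649 - 15961\right) \frac{1}{-39274 + 48228}} = \frac{61639}{\left(-44610\right) \frac{1}{8954}} = \frac{61639}{- \frac{22305}{4477}} = 61639 \left(- \frac{4477}{22305}\right) = - \frac{275957803}{22305}$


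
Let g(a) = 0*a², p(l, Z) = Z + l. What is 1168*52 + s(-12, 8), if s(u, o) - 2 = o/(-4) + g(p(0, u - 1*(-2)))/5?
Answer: 60736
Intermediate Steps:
g(a) = 0
s(u, o) = 2 - o/4 (s(u, o) = 2 + (o/(-4) + 0/5) = 2 + (o*(-¼) + 0*(⅕)) = 2 + (-o/4 + 0) = 2 - o/4)
1168*52 + s(-12, 8) = 1168*52 + (2 - ¼*8) = 60736 + (2 - 2) = 60736 + 0 = 60736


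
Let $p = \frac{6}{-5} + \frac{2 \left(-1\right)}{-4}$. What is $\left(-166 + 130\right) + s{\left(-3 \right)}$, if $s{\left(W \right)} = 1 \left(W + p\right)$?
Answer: $- \frac{397}{10} \approx -39.7$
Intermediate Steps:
$p = - \frac{7}{10}$ ($p = 6 \left(- \frac{1}{5}\right) - - \frac{1}{2} = - \frac{6}{5} + \frac{1}{2} = - \frac{7}{10} \approx -0.7$)
$s{\left(W \right)} = - \frac{7}{10} + W$ ($s{\left(W \right)} = 1 \left(W - \frac{7}{10}\right) = 1 \left(- \frac{7}{10} + W\right) = - \frac{7}{10} + W$)
$\left(-166 + 130\right) + s{\left(-3 \right)} = \left(-166 + 130\right) - \frac{37}{10} = -36 - \frac{37}{10} = - \frac{397}{10}$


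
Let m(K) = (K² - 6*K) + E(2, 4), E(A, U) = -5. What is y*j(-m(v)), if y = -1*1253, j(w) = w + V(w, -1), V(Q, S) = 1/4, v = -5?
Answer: 249347/4 ≈ 62337.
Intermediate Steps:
m(K) = -5 + K² - 6*K (m(K) = (K² - 6*K) - 5 = -5 + K² - 6*K)
V(Q, S) = ¼
j(w) = ¼ + w (j(w) = w + ¼ = ¼ + w)
y = -1253
y*j(-m(v)) = -1253*(¼ - (-5 + (-5)² - 6*(-5))) = -1253*(¼ - (-5 + 25 + 30)) = -1253*(¼ - 1*50) = -1253*(¼ - 50) = -1253*(-199/4) = 249347/4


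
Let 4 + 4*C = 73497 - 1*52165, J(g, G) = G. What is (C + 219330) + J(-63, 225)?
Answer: 224887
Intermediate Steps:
C = 5332 (C = -1 + (73497 - 1*52165)/4 = -1 + (73497 - 52165)/4 = -1 + (¼)*21332 = -1 + 5333 = 5332)
(C + 219330) + J(-63, 225) = (5332 + 219330) + 225 = 224662 + 225 = 224887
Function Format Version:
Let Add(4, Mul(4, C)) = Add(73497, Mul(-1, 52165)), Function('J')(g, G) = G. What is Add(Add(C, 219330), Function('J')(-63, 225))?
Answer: 224887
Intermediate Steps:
C = 5332 (C = Add(-1, Mul(Rational(1, 4), Add(73497, Mul(-1, 52165)))) = Add(-1, Mul(Rational(1, 4), Add(73497, -52165))) = Add(-1, Mul(Rational(1, 4), 21332)) = Add(-1, 5333) = 5332)
Add(Add(C, 219330), Function('J')(-63, 225)) = Add(Add(5332, 219330), 225) = Add(224662, 225) = 224887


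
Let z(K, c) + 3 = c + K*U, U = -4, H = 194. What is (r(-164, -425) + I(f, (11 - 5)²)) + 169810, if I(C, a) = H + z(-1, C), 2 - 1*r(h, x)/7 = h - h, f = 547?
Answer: 170566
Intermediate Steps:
r(h, x) = 14 (r(h, x) = 14 - 7*(h - h) = 14 - 7*0 = 14 + 0 = 14)
z(K, c) = -3 + c - 4*K (z(K, c) = -3 + (c + K*(-4)) = -3 + (c - 4*K) = -3 + c - 4*K)
I(C, a) = 195 + C (I(C, a) = 194 + (-3 + C - 4*(-1)) = 194 + (-3 + C + 4) = 194 + (1 + C) = 195 + C)
(r(-164, -425) + I(f, (11 - 5)²)) + 169810 = (14 + (195 + 547)) + 169810 = (14 + 742) + 169810 = 756 + 169810 = 170566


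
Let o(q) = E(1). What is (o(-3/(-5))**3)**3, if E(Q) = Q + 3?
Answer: 262144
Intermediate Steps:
E(Q) = 3 + Q
o(q) = 4 (o(q) = 3 + 1 = 4)
(o(-3/(-5))**3)**3 = (4**3)**3 = 64**3 = 262144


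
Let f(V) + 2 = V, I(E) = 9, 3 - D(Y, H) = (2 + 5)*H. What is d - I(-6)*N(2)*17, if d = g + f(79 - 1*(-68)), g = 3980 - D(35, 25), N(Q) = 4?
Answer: 3685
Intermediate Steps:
D(Y, H) = 3 - 7*H (D(Y, H) = 3 - (2 + 5)*H = 3 - 7*H)
f(V) = -2 + V
g = 4152 (g = 3980 - (3 - 7*25) = 3980 - (3 - 175) = 3980 - 1*(-172) = 3980 + 172 = 4152)
d = 4297 (d = 4152 + (-2 + (79 - 1*(-68))) = 4152 + (-2 + (79 + 68)) = 4152 + (-2 + 147) = 4152 + 145 = 4297)
d - I(-6)*N(2)*17 = 4297 - 9*4*17 = 4297 - 9*68 = 4297 - 1*612 = 4297 - 612 = 3685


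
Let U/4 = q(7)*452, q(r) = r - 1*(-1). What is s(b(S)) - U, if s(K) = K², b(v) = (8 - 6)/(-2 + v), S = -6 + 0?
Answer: -231423/16 ≈ -14464.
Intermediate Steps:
S = -6
q(r) = 1 + r (q(r) = r + 1 = 1 + r)
b(v) = 2/(-2 + v)
U = 14464 (U = 4*((1 + 7)*452) = 4*(8*452) = 4*3616 = 14464)
s(b(S)) - U = (2/(-2 - 6))² - 1*14464 = (2/(-8))² - 14464 = (2*(-⅛))² - 14464 = (-¼)² - 14464 = 1/16 - 14464 = -231423/16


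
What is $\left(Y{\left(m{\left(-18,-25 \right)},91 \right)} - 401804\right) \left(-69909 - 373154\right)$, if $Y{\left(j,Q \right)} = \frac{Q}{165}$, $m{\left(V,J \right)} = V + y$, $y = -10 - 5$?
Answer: $\frac{29373999813847}{165} \approx 1.7802 \cdot 10^{11}$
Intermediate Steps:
$y = -15$ ($y = -10 - 5 = -15$)
$m{\left(V,J \right)} = -15 + V$ ($m{\left(V,J \right)} = V - 15 = -15 + V$)
$Y{\left(j,Q \right)} = \frac{Q}{165}$ ($Y{\left(j,Q \right)} = Q \frac{1}{165} = \frac{Q}{165}$)
$\left(Y{\left(m{\left(-18,-25 \right)},91 \right)} - 401804\right) \left(-69909 - 373154\right) = \left(\frac{1}{165} \cdot 91 - 401804\right) \left(-69909 - 373154\right) = \left(\frac{91}{165} - 401804\right) \left(-443063\right) = \left(- \frac{66297569}{165}\right) \left(-443063\right) = \frac{29373999813847}{165}$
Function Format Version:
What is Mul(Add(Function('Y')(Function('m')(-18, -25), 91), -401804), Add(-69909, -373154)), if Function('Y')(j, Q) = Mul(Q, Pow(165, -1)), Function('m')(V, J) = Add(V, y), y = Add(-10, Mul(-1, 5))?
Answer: Rational(29373999813847, 165) ≈ 1.7802e+11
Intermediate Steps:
y = -15 (y = Add(-10, -5) = -15)
Function('m')(V, J) = Add(-15, V) (Function('m')(V, J) = Add(V, -15) = Add(-15, V))
Function('Y')(j, Q) = Mul(Rational(1, 165), Q) (Function('Y')(j, Q) = Mul(Q, Rational(1, 165)) = Mul(Rational(1, 165), Q))
Mul(Add(Function('Y')(Function('m')(-18, -25), 91), -401804), Add(-69909, -373154)) = Mul(Add(Mul(Rational(1, 165), 91), -401804), Add(-69909, -373154)) = Mul(Add(Rational(91, 165), -401804), -443063) = Mul(Rational(-66297569, 165), -443063) = Rational(29373999813847, 165)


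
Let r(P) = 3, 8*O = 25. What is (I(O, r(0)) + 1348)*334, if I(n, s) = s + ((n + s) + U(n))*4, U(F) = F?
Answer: 463592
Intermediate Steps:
O = 25/8 (O = (1/8)*25 = 25/8 ≈ 3.1250)
I(n, s) = 5*s + 8*n (I(n, s) = s + ((n + s) + n)*4 = s + (s + 2*n)*4 = s + (4*s + 8*n) = 5*s + 8*n)
(I(O, r(0)) + 1348)*334 = ((5*3 + 8*(25/8)) + 1348)*334 = ((15 + 25) + 1348)*334 = (40 + 1348)*334 = 1388*334 = 463592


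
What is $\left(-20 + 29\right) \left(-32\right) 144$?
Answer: $-41472$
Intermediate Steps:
$\left(-20 + 29\right) \left(-32\right) 144 = 9 \left(-32\right) 144 = \left(-288\right) 144 = -41472$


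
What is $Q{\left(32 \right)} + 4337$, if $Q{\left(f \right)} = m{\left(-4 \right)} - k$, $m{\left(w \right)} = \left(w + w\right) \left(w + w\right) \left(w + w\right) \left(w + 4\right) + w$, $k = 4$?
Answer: $4329$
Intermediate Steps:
$m{\left(w \right)} = w + 8 w^{3} \left(4 + w\right)$ ($m{\left(w \right)} = 2 w 2 w 2 w \left(4 + w\right) + w = 4 w^{2} \cdot 2 w \left(4 + w\right) + w = 8 w^{3} \left(4 + w\right) + w = w + 8 w^{3} \left(4 + w\right)$)
$Q{\left(f \right)} = -8$ ($Q{\left(f \right)} = \left(-4 + 8 \left(-4\right)^{4} + 32 \left(-4\right)^{3}\right) - 4 = \left(-4 + 8 \cdot 256 + 32 \left(-64\right)\right) - 4 = \left(-4 + 2048 - 2048\right) - 4 = -4 - 4 = -8$)
$Q{\left(32 \right)} + 4337 = -8 + 4337 = 4329$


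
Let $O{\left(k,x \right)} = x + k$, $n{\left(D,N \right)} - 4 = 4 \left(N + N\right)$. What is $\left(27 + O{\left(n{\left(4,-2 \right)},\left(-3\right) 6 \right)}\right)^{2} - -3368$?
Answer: $3377$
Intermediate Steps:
$n{\left(D,N \right)} = 4 + 8 N$ ($n{\left(D,N \right)} = 4 + 4 \left(N + N\right) = 4 + 4 \cdot 2 N = 4 + 8 N$)
$O{\left(k,x \right)} = k + x$
$\left(27 + O{\left(n{\left(4,-2 \right)},\left(-3\right) 6 \right)}\right)^{2} - -3368 = \left(27 + \left(\left(4 + 8 \left(-2\right)\right) - 18\right)\right)^{2} - -3368 = \left(27 + \left(\left(4 - 16\right) - 18\right)\right)^{2} + 3368 = \left(27 - 30\right)^{2} + 3368 = \left(-3\right)^{2} + 3368 = 9 + 3368 = 3377$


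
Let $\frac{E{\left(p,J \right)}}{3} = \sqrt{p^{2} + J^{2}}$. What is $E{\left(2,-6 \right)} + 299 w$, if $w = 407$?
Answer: $121693 + 6 \sqrt{10} \approx 1.2171 \cdot 10^{5}$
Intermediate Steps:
$E{\left(p,J \right)} = 3 \sqrt{J^{2} + p^{2}}$ ($E{\left(p,J \right)} = 3 \sqrt{p^{2} + J^{2}} = 3 \sqrt{J^{2} + p^{2}}$)
$E{\left(2,-6 \right)} + 299 w = 3 \sqrt{\left(-6\right)^{2} + 2^{2}} + 299 \cdot 407 = 3 \sqrt{36 + 4} + 121693 = 3 \sqrt{40} + 121693 = 3 \cdot 2 \sqrt{10} + 121693 = 6 \sqrt{10} + 121693 = 121693 + 6 \sqrt{10}$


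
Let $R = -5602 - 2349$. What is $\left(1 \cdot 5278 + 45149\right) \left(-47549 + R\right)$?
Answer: $-2798698500$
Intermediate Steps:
$R = -7951$ ($R = -5602 - 2349 = -7951$)
$\left(1 \cdot 5278 + 45149\right) \left(-47549 + R\right) = \left(1 \cdot 5278 + 45149\right) \left(-47549 - 7951\right) = \left(5278 + 45149\right) \left(-55500\right) = 50427 \left(-55500\right) = -2798698500$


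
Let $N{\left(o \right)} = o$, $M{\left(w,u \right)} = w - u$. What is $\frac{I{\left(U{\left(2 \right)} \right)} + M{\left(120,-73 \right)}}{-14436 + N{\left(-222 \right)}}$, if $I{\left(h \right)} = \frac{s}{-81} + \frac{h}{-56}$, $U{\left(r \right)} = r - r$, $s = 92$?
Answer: $- \frac{15541}{1187298} \approx -0.013089$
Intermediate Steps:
$U{\left(r \right)} = 0$
$I{\left(h \right)} = - \frac{92}{81} - \frac{h}{56}$ ($I{\left(h \right)} = \frac{92}{-81} + \frac{h}{-56} = 92 \left(- \frac{1}{81}\right) + h \left(- \frac{1}{56}\right) = - \frac{92}{81} - \frac{h}{56}$)
$\frac{I{\left(U{\left(2 \right)} \right)} + M{\left(120,-73 \right)}}{-14436 + N{\left(-222 \right)}} = \frac{\left(- \frac{92}{81} - 0\right) + \left(120 - -73\right)}{-14436 - 222} = \frac{\left(- \frac{92}{81} + 0\right) + \left(120 + 73\right)}{-14658} = \left(- \frac{92}{81} + 193\right) \left(- \frac{1}{14658}\right) = \frac{15541}{81} \left(- \frac{1}{14658}\right) = - \frac{15541}{1187298}$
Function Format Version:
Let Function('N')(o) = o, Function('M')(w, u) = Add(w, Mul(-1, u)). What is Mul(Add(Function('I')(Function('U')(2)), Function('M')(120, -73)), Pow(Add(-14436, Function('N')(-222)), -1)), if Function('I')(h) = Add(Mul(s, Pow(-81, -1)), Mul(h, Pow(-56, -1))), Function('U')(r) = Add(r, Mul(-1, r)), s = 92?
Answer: Rational(-15541, 1187298) ≈ -0.013089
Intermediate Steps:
Function('U')(r) = 0
Function('I')(h) = Add(Rational(-92, 81), Mul(Rational(-1, 56), h)) (Function('I')(h) = Add(Mul(92, Pow(-81, -1)), Mul(h, Pow(-56, -1))) = Add(Mul(92, Rational(-1, 81)), Mul(h, Rational(-1, 56))) = Add(Rational(-92, 81), Mul(Rational(-1, 56), h)))
Mul(Add(Function('I')(Function('U')(2)), Function('M')(120, -73)), Pow(Add(-14436, Function('N')(-222)), -1)) = Mul(Add(Add(Rational(-92, 81), Mul(Rational(-1, 56), 0)), Add(120, Mul(-1, -73))), Pow(Add(-14436, -222), -1)) = Mul(Add(Add(Rational(-92, 81), 0), Add(120, 73)), Pow(-14658, -1)) = Mul(Add(Rational(-92, 81), 193), Rational(-1, 14658)) = Mul(Rational(15541, 81), Rational(-1, 14658)) = Rational(-15541, 1187298)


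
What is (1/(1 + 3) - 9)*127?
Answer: -4445/4 ≈ -1111.3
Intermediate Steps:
(1/(1 + 3) - 9)*127 = (1/4 - 9)*127 = -35/4*127 = -4445/4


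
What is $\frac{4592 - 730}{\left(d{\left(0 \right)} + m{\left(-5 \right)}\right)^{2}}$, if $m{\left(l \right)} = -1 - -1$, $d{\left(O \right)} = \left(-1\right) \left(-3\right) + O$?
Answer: $\frac{3862}{9} \approx 429.11$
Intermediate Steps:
$d{\left(O \right)} = 3 + O$
$m{\left(l \right)} = 0$ ($m{\left(l \right)} = -1 + 1 = 0$)
$\frac{4592 - 730}{\left(d{\left(0 \right)} + m{\left(-5 \right)}\right)^{2}} = \frac{4592 - 730}{\left(\left(3 + 0\right) + 0\right)^{2}} = \frac{3862}{\left(3 + 0\right)^{2}} = \frac{3862}{3^{2}} = \frac{3862}{9}$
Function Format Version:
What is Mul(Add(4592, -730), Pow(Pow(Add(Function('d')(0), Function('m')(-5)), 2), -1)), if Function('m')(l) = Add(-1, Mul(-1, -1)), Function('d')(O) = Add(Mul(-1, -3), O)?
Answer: Rational(3862, 9) ≈ 429.11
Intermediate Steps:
Function('d')(O) = Add(3, O)
Function('m')(l) = 0 (Function('m')(l) = Add(-1, 1) = 0)
Mul(Add(4592, -730), Pow(Pow(Add(Function('d')(0), Function('m')(-5)), 2), -1)) = Mul(Add(4592, -730), Pow(Pow(Add(Add(3, 0), 0), 2), -1)) = Mul(3862, Pow(Pow(Add(3, 0), 2), -1)) = Mul(3862, Pow(Pow(3, 2), -1)) = Mul(3862, Pow(9, -1)) = Mul(3862, Rational(1, 9)) = Rational(3862, 9)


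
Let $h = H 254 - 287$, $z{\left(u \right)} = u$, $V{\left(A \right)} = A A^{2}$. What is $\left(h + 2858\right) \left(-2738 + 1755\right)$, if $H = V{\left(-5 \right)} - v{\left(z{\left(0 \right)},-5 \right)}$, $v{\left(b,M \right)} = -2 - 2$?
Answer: $27684229$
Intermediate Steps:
$V{\left(A \right)} = A^{3}$
$v{\left(b,M \right)} = -4$
$H = -121$ ($H = \left(-5\right)^{3} - -4 = -125 + 4 = -121$)
$h = -31021$ ($h = \left(-121\right) 254 - 287 = -30734 - 287 = -31021$)
$\left(h + 2858\right) \left(-2738 + 1755\right) = \left(-31021 + 2858\right) \left(-2738 + 1755\right) = \left(-28163\right) \left(-983\right) = 27684229$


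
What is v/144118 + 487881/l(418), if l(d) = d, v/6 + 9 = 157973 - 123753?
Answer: 35199117573/30120662 ≈ 1168.6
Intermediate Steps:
v = 205266 (v = -54 + 6*(157973 - 123753) = -54 + 6*34220 = -54 + 205320 = 205266)
v/144118 + 487881/l(418) = 205266/144118 + 487881/418 = 205266*(1/144118) + 487881*(1/418) = 102633/72059 + 487881/418 = 35199117573/30120662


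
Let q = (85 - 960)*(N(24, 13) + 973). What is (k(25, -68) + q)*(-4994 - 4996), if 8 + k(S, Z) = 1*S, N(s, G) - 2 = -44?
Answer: 8137933920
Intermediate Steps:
N(s, G) = -42 (N(s, G) = 2 - 44 = -42)
k(S, Z) = -8 + S (k(S, Z) = -8 + 1*S = -8 + S)
q = -814625 (q = (85 - 960)*(-42 + 973) = -875*931 = -814625)
(k(25, -68) + q)*(-4994 - 4996) = ((-8 + 25) - 814625)*(-4994 - 4996) = (17 - 814625)*(-9990) = -814608*(-9990) = 8137933920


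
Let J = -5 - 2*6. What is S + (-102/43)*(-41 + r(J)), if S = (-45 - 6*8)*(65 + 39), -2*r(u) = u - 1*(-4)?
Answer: -412377/43 ≈ -9590.2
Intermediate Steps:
J = -17 (J = -5 - 12 = -17)
r(u) = -2 - u/2 (r(u) = -(u - 1*(-4))/2 = -(u + 4)/2 = -(4 + u)/2 = -2 - u/2)
S = -9672 (S = (-45 - 48)*104 = -93*104 = -9672)
S + (-102/43)*(-41 + r(J)) = -9672 + (-102/43)*(-41 + (-2 - ½*(-17))) = -9672 + (-102*1/43)*(-41 + (-2 + 17/2)) = -9672 - 102*(-41 + 13/2)/43 = -9672 - 102/43*(-69/2) = -9672 + 3519/43 = -412377/43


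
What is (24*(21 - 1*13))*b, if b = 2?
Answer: 384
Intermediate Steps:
(24*(21 - 1*13))*b = (24*(21 - 1*13))*2 = (24*(21 - 13))*2 = (24*8)*2 = 192*2 = 384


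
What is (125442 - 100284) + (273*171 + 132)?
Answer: 71973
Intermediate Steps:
(125442 - 100284) + (273*171 + 132) = 25158 + (46683 + 132) = 25158 + 46815 = 71973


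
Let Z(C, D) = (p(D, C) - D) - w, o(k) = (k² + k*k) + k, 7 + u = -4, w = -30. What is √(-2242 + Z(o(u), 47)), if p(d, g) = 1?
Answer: I*√2258 ≈ 47.518*I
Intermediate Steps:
u = -11 (u = -7 - 4 = -11)
o(k) = k + 2*k² (o(k) = (k² + k²) + k = 2*k² + k = k + 2*k²)
Z(C, D) = 31 - D (Z(C, D) = (1 - D) - 1*(-30) = (1 - D) + 30 = 31 - D)
√(-2242 + Z(o(u), 47)) = √(-2242 + (31 - 1*47)) = √(-2242 + (31 - 47)) = √(-2242 - 16) = √(-2258) = I*√2258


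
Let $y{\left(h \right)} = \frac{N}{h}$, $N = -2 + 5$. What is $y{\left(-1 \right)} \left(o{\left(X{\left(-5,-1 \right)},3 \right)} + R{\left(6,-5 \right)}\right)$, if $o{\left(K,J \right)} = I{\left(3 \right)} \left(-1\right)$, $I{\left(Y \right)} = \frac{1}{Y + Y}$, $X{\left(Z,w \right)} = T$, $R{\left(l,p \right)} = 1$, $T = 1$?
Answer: $- \frac{5}{2} \approx -2.5$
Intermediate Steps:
$N = 3$
$X{\left(Z,w \right)} = 1$
$I{\left(Y \right)} = \frac{1}{2 Y}$
$o{\left(K,J \right)} = - \frac{1}{6}$ ($o{\left(K,J \right)} = \frac{1}{2 \cdot 3} \left(-1\right) = \frac{1}{2} \cdot \frac{1}{3} \left(-1\right) = \frac{1}{6} \left(-1\right) = - \frac{1}{6}$)
$y{\left(h \right)} = \frac{3}{h}$
$y{\left(-1 \right)} \left(o{\left(X{\left(-5,-1 \right)},3 \right)} + R{\left(6,-5 \right)}\right) = \frac{3}{-1} \left(- \frac{1}{6} + 1\right) = 3 \left(-1\right) \frac{5}{6} = \left(-3\right) \frac{5}{6} = - \frac{5}{2}$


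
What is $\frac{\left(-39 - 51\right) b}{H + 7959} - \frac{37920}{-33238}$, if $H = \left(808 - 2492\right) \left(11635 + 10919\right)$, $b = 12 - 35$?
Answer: $\frac{10433815110}{9145984127} \approx 1.1408$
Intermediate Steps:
$b = -23$
$H = -37980936$ ($H = \left(-1684\right) 22554 = -37980936$)
$\frac{\left(-39 - 51\right) b}{H + 7959} - \frac{37920}{-33238} = \frac{\left(-39 - 51\right) \left(-23\right)}{-37980936 + 7959} - \frac{37920}{-33238} = \frac{\left(-90\right) \left(-23\right)}{-37972977} - - \frac{18960}{16619} = 2070 \left(- \frac{1}{37972977}\right) + \frac{18960}{16619} = - \frac{30}{550333} + \frac{18960}{16619} = \frac{10433815110}{9145984127}$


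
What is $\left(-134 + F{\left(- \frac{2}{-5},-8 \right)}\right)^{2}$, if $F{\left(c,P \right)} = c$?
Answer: $\frac{446224}{25} \approx 17849.0$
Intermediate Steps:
$\left(-134 + F{\left(- \frac{2}{-5},-8 \right)}\right)^{2} = \left(-134 - \frac{2}{-5}\right)^{2} = \left(-134 - - \frac{2}{5}\right)^{2} = \left(-134 + \frac{2}{5}\right)^{2} = \left(- \frac{668}{5}\right)^{2} = \frac{446224}{25}$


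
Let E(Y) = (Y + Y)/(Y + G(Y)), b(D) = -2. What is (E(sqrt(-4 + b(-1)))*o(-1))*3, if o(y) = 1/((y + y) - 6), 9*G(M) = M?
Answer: -27/40 ≈ -0.67500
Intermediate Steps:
G(M) = M/9
E(Y) = 9/5 (E(Y) = (Y + Y)/(Y + Y/9) = (2*Y)/((10*Y/9)) = (2*Y)*(9/(10*Y)) = 9/5)
o(y) = 1/(-6 + 2*y) (o(y) = 1/(2*y - 6) = 1/(-6 + 2*y))
(E(sqrt(-4 + b(-1)))*o(-1))*3 = (9*(1/(2*(-3 - 1)))/5)*3 = (9*((1/2)/(-4))/5)*3 = (9*((1/2)*(-1/4))/5)*3 = ((9/5)*(-1/8))*3 = -9/40*3 = -27/40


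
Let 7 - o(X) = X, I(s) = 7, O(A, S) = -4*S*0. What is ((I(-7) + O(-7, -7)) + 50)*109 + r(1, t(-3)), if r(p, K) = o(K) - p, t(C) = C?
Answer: 6222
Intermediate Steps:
O(A, S) = 0
o(X) = 7 - X
r(p, K) = 7 - K - p (r(p, K) = (7 - K) - p = 7 - K - p)
((I(-7) + O(-7, -7)) + 50)*109 + r(1, t(-3)) = ((7 + 0) + 50)*109 + (7 - 1*(-3) - 1*1) = (7 + 50)*109 + (7 + 3 - 1) = 57*109 + 9 = 6213 + 9 = 6222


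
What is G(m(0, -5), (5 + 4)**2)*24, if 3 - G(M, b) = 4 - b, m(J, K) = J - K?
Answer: 1920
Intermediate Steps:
G(M, b) = -1 + b (G(M, b) = 3 - (4 - b) = 3 + (-4 + b) = -1 + b)
G(m(0, -5), (5 + 4)**2)*24 = (-1 + (5 + 4)**2)*24 = (-1 + 9**2)*24 = (-1 + 81)*24 = 80*24 = 1920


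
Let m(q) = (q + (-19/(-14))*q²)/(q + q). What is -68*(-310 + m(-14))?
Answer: 21692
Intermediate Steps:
m(q) = (q + 19*q²/14)/(2*q) (m(q) = (q + (-19*(-1/14))*q²)/((2*q)) = (q + 19*q²/14)*(1/(2*q)) = (q + 19*q²/14)/(2*q))
-68*(-310 + m(-14)) = -68*(-310 + (½ + (19/28)*(-14))) = -68*(-310 + (½ - 19/2)) = -68*(-310 - 9) = -68*(-319) = 21692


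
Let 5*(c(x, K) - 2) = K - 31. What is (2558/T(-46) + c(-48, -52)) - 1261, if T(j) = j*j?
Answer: -6741529/5290 ≈ -1274.4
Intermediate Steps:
T(j) = j**2
c(x, K) = -21/5 + K/5 (c(x, K) = 2 + (K - 31)/5 = 2 + (-31 + K)/5 = 2 + (-31/5 + K/5) = -21/5 + K/5)
(2558/T(-46) + c(-48, -52)) - 1261 = (2558/((-46)**2) + (-21/5 + (1/5)*(-52))) - 1261 = (2558/2116 + (-21/5 - 52/5)) - 1261 = (2558*(1/2116) - 73/5) - 1261 = (1279/1058 - 73/5) - 1261 = -70839/5290 - 1261 = -6741529/5290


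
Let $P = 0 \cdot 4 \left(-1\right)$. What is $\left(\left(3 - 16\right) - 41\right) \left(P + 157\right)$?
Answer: $-8478$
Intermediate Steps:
$P = 0$ ($P = 0 \left(-1\right) = 0$)
$\left(\left(3 - 16\right) - 41\right) \left(P + 157\right) = \left(\left(3 - 16\right) - 41\right) \left(0 + 157\right) = \left(\left(3 - 16\right) - 41\right) 157 = \left(-13 - 41\right) 157 = \left(-54\right) 157 = -8478$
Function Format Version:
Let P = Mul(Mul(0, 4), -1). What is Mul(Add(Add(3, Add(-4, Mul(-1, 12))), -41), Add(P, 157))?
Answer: -8478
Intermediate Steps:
P = 0 (P = Mul(0, -1) = 0)
Mul(Add(Add(3, Add(-4, Mul(-1, 12))), -41), Add(P, 157)) = Mul(Add(Add(3, Add(-4, Mul(-1, 12))), -41), Add(0, 157)) = Mul(Add(Add(3, Add(-4, -12)), -41), 157) = Mul(Add(Add(3, -16), -41), 157) = Mul(Add(-13, -41), 157) = Mul(-54, 157) = -8478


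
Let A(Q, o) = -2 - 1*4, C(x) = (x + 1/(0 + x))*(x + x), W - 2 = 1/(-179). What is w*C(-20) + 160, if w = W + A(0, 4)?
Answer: -546394/179 ≈ -3052.5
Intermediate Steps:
W = 357/179 (W = 2 + 1/(-179) = 2 - 1/179 = 357/179 ≈ 1.9944)
C(x) = 2*x*(x + 1/x) (C(x) = (x + 1/x)*(2*x) = 2*x*(x + 1/x))
A(Q, o) = -6 (A(Q, o) = -2 - 4 = -6)
w = -717/179 (w = 357/179 - 6 = -717/179 ≈ -4.0056)
w*C(-20) + 160 = -717*(2 + 2*(-20)²)/179 + 160 = -717*(2 + 2*400)/179 + 160 = -717*(2 + 800)/179 + 160 = -717/179*802 + 160 = -575034/179 + 160 = -546394/179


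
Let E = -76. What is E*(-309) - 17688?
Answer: 5796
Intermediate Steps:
E*(-309) - 17688 = -76*(-309) - 17688 = 23484 - 17688 = 5796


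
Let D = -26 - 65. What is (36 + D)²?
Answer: 3025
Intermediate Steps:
D = -91
(36 + D)² = (36 - 91)² = (-55)² = 3025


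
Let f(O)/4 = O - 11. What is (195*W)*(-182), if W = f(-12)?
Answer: 3265080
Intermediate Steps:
f(O) = -44 + 4*O (f(O) = 4*(O - 11) = 4*(-11 + O) = -44 + 4*O)
W = -92 (W = -44 + 4*(-12) = -44 - 48 = -92)
(195*W)*(-182) = (195*(-92))*(-182) = -17940*(-182) = 3265080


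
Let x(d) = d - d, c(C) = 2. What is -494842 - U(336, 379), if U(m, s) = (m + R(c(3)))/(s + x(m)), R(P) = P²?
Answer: -187545458/379 ≈ -4.9484e+5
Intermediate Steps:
x(d) = 0
U(m, s) = (4 + m)/s (U(m, s) = (m + 2²)/(s + 0) = (m + 4)/s = (4 + m)/s)
-494842 - U(336, 379) = -494842 - (4 + 336)/379 = -494842 - 340/379 = -187545458/379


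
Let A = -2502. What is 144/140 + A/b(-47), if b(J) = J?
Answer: 89262/1645 ≈ 54.263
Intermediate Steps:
144/140 + A/b(-47) = 144/140 - 2502/(-47) = 144*(1/140) - 2502*(-1/47) = 36/35 + 2502/47 = 89262/1645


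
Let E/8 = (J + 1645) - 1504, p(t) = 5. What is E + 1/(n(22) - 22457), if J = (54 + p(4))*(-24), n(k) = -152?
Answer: -230611801/22609 ≈ -10200.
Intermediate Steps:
J = -1416 (J = (54 + 5)*(-24) = 59*(-24) = -1416)
E = -10200 (E = 8*((-1416 + 1645) - 1504) = 8*(229 - 1504) = 8*(-1275) = -10200)
E + 1/(n(22) - 22457) = -10200 + 1/(-152 - 22457) = -10200 + 1/(-22609) = -10200 - 1/22609 = -230611801/22609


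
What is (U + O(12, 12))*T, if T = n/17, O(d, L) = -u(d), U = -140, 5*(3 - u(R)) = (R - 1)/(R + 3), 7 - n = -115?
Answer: -1307108/1275 ≈ -1025.2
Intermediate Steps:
n = 122 (n = 7 - 1*(-115) = 7 + 115 = 122)
u(R) = 3 - (-1 + R)/(5*(3 + R)) (u(R) = 3 - (R - 1)/(5*(R + 3)) = 3 - (-1 + R)/(5*(3 + R)))
O(d, L) = -2*(23 + 7*d)/(5*(3 + d))
T = 122/17 ≈ 7.1765
(U + O(12, 12))*T = (-140 + 2*(-23 - 7*12)/(5*(3 + 12)))*(122/17) = (-140 + (2/5)*(-23 - 84)/15)*(122/17) = (-140 + (2/5)*(1/15)*(-107))*(122/17) = (-140 - 214/75)*(122/17) = -10714/75*122/17 = -1307108/1275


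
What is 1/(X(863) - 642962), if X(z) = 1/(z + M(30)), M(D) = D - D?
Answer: -863/554876205 ≈ -1.5553e-6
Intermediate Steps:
M(D) = 0
X(z) = 1/z (X(z) = 1/(z + 0) = 1/z)
1/(X(863) - 642962) = 1/(1/863 - 642962) = 1/(-554876205/863) = -863/554876205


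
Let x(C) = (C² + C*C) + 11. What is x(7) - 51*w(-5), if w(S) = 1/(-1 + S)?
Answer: 235/2 ≈ 117.50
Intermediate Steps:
x(C) = 11 + 2*C² (x(C) = (C² + C²) + 11 = 2*C² + 11 = 11 + 2*C²)
x(7) - 51*w(-5) = (11 + 2*7²) - 51/(-1 - 5) = (11 + 2*49) - 51/(-6) = (11 + 98) - 51*(-⅙) = 109 + 17/2 = 235/2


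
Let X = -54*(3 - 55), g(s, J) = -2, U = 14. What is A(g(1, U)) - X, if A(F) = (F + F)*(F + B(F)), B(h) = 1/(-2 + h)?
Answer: -2799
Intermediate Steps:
A(F) = 2*F*(F + 1/(-2 + F)) (A(F) = (F + F)*(F + 1/(-2 + F)) = (2*F)*(F + 1/(-2 + F)) = 2*F*(F + 1/(-2 + F)))
X = 2808 (X = -54*(-52) = 2808)
A(g(1, U)) - X = 2*(-2)*(1 - 2*(-2 - 2))/(-2 - 2) - 1*2808 = 2*(-2)*(1 - 2*(-4))/(-4) - 2808 = 2*(-2)*(-1/4)*(1 + 8) - 2808 = 2*(-2)*(-1/4)*9 - 2808 = 9 - 2808 = -2799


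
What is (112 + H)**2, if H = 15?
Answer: 16129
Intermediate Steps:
(112 + H)**2 = (112 + 15)**2 = 127**2 = 16129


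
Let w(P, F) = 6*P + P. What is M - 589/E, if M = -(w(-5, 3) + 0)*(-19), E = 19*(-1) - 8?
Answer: -17366/27 ≈ -643.19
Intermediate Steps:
E = -27 (E = -19 - 8 = -27)
w(P, F) = 7*P
M = -665 (M = -(7*(-5) + 0)*(-19) = -(-35 + 0)*(-19) = -(-35)*(-19) = -1*665 = -665)
M - 589/E = -665 - 589/(-27) = -665 - 589*(-1/27) = -665 + 589/27 = -17366/27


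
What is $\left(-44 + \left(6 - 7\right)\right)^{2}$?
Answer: $2025$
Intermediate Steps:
$\left(-44 + \left(6 - 7\right)\right)^{2} = \left(-44 - 1\right)^{2} = \left(-45\right)^{2} = 2025$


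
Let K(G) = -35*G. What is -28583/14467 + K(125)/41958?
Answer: -4874821/2343654 ≈ -2.0800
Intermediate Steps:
-28583/14467 + K(125)/41958 = -28583/14467 - 35*125/41958 = -28583*1/14467 - 4375*1/41958 = -28583/14467 - 625/5994 = -4874821/2343654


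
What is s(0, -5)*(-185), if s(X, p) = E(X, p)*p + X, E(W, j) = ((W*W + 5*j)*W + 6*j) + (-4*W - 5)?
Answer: -32375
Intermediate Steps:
E(W, j) = -5 - 4*W + 6*j + W*(W**2 + 5*j) (E(W, j) = ((W**2 + 5*j)*W + 6*j) + (-5 - 4*W) = (W*(W**2 + 5*j) + 6*j) + (-5 - 4*W) = (6*j + W*(W**2 + 5*j)) + (-5 - 4*W) = -5 - 4*W + 6*j + W*(W**2 + 5*j))
s(X, p) = X + p*(-5 + X**3 - 4*X + 6*p + 5*X*p) (s(X, p) = (-5 + X**3 - 4*X + 6*p + 5*X*p)*p + X = p*(-5 + X**3 - 4*X + 6*p + 5*X*p) + X = X + p*(-5 + X**3 - 4*X + 6*p + 5*X*p))
s(0, -5)*(-185) = (0 - 5*(-5 + 0**3 - 4*0 + 6*(-5) + 5*0*(-5)))*(-185) = (0 - 5*(-5 + 0 + 0 - 30 + 0))*(-185) = (0 - 5*(-35))*(-185) = (0 + 175)*(-185) = 175*(-185) = -32375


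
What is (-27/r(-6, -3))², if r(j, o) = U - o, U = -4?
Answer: 729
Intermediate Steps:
r(j, o) = -4 - o
(-27/r(-6, -3))² = (-27/(-4 - 1*(-3)))² = (-27/(-4 + 3))² = (-27/(-1))² = (-27*(-1))² = 27² = 729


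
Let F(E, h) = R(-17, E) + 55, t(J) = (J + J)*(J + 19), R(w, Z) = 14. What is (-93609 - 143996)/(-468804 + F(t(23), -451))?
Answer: 47521/93747 ≈ 0.50691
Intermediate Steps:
t(J) = 2*J*(19 + J) (t(J) = (2*J)*(19 + J) = 2*J*(19 + J))
F(E, h) = 69 (F(E, h) = 14 + 55 = 69)
(-93609 - 143996)/(-468804 + F(t(23), -451)) = (-93609 - 143996)/(-468804 + 69) = -237605/(-468735) = -237605*(-1/468735) = 47521/93747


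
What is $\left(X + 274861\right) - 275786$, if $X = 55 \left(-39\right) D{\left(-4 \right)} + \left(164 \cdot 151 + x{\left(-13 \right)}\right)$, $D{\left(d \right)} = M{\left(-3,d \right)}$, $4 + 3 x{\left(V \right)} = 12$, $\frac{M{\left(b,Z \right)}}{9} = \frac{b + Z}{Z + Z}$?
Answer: $\frac{166795}{24} \approx 6949.8$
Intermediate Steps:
$M{\left(b,Z \right)} = \frac{9 \left(Z + b\right)}{2 Z}$ ($M{\left(b,Z \right)} = 9 \frac{b + Z}{Z + Z} = 9 \frac{Z + b}{2 Z} = \frac{9 \left(Z + b\right)}{2 Z}$)
$x{\left(V \right)} = \frac{8}{3}$ ($x{\left(V \right)} = - \frac{4}{3} + \frac{1}{3} \cdot 12 = - \frac{4}{3} + 4 = \frac{8}{3}$)
$D{\left(d \right)} = \frac{9 \left(-3 + d\right)}{2 d}$ ($D{\left(d \right)} = \frac{9 \left(d - 3\right)}{2 d} = \frac{9 \left(-3 + d\right)}{2 d}$)
$X = \frac{188995}{24}$ ($X = 55 \left(-39\right) \frac{9 \left(-3 - 4\right)}{2 \left(-4\right)} + \left(164 \cdot 151 + \frac{8}{3}\right) = - 2145 \cdot \frac{9}{2} \left(- \frac{1}{4}\right) \left(-7\right) + \left(24764 + \frac{8}{3}\right) = \left(-2145\right) \frac{63}{8} + \frac{74300}{3} = - \frac{135135}{8} + \frac{74300}{3} = \frac{188995}{24} \approx 7874.8$)
$\left(X + 274861\right) - 275786 = \left(\frac{188995}{24} + 274861\right) - 275786 = \frac{6785659}{24} - 275786 = \frac{166795}{24}$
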